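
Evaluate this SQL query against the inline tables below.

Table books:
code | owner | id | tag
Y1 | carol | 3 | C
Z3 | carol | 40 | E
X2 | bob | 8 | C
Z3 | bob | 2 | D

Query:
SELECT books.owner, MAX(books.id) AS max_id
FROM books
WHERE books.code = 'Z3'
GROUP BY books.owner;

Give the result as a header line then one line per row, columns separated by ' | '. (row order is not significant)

After WHERE (2 rows):
books.code | books.owner | books.id | books.tag
Z3 | carol | 40 | E
Z3 | bob | 2 | D
After GROUP BY (2 rows):
books.owner | max_id
carol | 40
bob | 2

== RESULT ==
books.owner | max_id
carol | 40
bob | 2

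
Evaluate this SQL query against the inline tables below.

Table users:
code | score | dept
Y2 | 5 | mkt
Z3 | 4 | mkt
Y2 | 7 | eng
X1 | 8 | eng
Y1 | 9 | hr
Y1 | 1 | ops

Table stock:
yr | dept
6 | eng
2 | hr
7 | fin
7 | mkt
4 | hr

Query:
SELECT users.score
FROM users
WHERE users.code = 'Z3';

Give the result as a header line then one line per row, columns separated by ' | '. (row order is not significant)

After WHERE (1 rows):
users.code | users.score | users.dept
Z3 | 4 | mkt
After SELECT (1 rows):
users.score
4

== RESULT ==
users.score
4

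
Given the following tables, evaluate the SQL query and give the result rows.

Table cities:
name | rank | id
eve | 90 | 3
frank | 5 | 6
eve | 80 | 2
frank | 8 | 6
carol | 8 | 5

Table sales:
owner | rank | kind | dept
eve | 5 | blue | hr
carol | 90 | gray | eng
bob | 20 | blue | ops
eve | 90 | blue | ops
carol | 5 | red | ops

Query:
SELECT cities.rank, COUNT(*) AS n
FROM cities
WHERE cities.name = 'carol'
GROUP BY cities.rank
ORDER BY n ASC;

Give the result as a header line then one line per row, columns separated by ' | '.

After WHERE (1 rows):
cities.name | cities.rank | cities.id
carol | 8 | 5
After GROUP BY (1 rows):
cities.rank | n
8 | 1
After ORDER BY (1 rows):
cities.rank | n
8 | 1

== RESULT ==
cities.rank | n
8 | 1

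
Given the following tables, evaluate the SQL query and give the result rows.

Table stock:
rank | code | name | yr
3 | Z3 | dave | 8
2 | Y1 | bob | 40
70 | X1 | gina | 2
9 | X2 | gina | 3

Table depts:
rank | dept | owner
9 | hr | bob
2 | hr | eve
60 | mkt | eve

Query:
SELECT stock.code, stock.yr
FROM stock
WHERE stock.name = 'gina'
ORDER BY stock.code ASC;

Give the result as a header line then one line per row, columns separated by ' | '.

== RESULT ==
stock.code | stock.yr
X1 | 2
X2 | 3

Derivation:
After WHERE (2 rows):
stock.rank | stock.code | stock.name | stock.yr
70 | X1 | gina | 2
9 | X2 | gina | 3
After SELECT (2 rows):
stock.code | stock.yr
X1 | 2
X2 | 3
After ORDER BY (2 rows):
stock.code | stock.yr
X1 | 2
X2 | 3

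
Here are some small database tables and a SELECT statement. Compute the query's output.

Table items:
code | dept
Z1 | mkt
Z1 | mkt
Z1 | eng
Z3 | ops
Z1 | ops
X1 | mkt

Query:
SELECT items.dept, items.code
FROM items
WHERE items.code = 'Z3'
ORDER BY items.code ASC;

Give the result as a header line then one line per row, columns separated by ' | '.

After WHERE (1 rows):
items.code | items.dept
Z3 | ops
After SELECT (1 rows):
items.dept | items.code
ops | Z3
After ORDER BY (1 rows):
items.dept | items.code
ops | Z3

== RESULT ==
items.dept | items.code
ops | Z3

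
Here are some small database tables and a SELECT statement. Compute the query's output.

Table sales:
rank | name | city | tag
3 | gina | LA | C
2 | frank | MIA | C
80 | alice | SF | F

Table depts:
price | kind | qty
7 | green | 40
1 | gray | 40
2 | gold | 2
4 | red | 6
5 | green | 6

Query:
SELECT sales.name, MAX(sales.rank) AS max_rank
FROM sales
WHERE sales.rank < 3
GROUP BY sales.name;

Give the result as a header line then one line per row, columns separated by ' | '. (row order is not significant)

After WHERE (1 rows):
sales.rank | sales.name | sales.city | sales.tag
2 | frank | MIA | C
After GROUP BY (1 rows):
sales.name | max_rank
frank | 2

== RESULT ==
sales.name | max_rank
frank | 2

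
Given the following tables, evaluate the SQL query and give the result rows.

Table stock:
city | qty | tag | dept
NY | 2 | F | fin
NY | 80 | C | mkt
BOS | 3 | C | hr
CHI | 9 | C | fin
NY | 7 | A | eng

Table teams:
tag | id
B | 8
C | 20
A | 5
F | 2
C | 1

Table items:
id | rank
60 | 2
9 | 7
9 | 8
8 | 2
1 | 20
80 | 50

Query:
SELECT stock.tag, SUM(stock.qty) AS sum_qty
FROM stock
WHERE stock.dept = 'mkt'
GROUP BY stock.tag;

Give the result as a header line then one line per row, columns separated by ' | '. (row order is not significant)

After WHERE (1 rows):
stock.city | stock.qty | stock.tag | stock.dept
NY | 80 | C | mkt
After GROUP BY (1 rows):
stock.tag | sum_qty
C | 80

== RESULT ==
stock.tag | sum_qty
C | 80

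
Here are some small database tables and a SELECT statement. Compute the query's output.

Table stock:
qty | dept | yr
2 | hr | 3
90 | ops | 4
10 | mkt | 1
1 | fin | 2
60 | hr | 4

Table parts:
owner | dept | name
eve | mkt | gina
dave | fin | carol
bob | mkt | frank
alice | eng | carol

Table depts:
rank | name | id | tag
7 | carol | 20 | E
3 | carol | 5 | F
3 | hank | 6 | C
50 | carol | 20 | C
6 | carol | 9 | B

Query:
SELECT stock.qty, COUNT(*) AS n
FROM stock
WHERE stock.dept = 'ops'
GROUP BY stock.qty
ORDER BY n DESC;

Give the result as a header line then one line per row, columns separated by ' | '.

After WHERE (1 rows):
stock.qty | stock.dept | stock.yr
90 | ops | 4
After GROUP BY (1 rows):
stock.qty | n
90 | 1
After ORDER BY (1 rows):
stock.qty | n
90 | 1

== RESULT ==
stock.qty | n
90 | 1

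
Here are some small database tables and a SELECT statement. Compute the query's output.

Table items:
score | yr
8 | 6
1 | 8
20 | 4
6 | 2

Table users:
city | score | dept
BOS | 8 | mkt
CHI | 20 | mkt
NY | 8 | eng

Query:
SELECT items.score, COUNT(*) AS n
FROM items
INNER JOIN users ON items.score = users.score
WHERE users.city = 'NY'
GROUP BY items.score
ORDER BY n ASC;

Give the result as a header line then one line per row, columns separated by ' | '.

== RESULT ==
items.score | n
8 | 1

Derivation:
After JOIN users (3 rows):
items.score | items.yr | users.city | users.score | users.dept
8 | 6 | BOS | 8 | mkt
8 | 6 | NY | 8 | eng
20 | 4 | CHI | 20 | mkt
After WHERE (1 rows):
items.score | items.yr | users.city | users.score | users.dept
8 | 6 | NY | 8 | eng
After GROUP BY (1 rows):
items.score | n
8 | 1
After ORDER BY (1 rows):
items.score | n
8 | 1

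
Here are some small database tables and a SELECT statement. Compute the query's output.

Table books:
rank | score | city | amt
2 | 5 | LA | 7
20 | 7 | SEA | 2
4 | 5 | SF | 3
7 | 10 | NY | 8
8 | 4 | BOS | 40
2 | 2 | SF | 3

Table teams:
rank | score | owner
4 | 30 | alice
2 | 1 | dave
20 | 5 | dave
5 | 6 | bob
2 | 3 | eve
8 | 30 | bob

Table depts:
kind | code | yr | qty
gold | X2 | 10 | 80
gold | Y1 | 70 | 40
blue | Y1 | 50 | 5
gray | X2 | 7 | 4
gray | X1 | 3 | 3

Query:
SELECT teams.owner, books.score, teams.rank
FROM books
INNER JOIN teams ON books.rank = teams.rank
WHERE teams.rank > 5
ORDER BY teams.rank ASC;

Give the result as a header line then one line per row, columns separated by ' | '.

After JOIN teams (7 rows):
books.rank | books.score | books.city | books.amt | teams.rank | teams.score | teams.owner
2 | 5 | LA | 7 | 2 | 1 | dave
2 | 5 | LA | 7 | 2 | 3 | eve
20 | 7 | SEA | 2 | 20 | 5 | dave
4 | 5 | SF | 3 | 4 | 30 | alice
8 | 4 | BOS | 40 | 8 | 30 | bob
2 | 2 | SF | 3 | 2 | 1 | dave
2 | 2 | SF | 3 | 2 | 3 | eve
After WHERE (2 rows):
books.rank | books.score | books.city | books.amt | teams.rank | teams.score | teams.owner
20 | 7 | SEA | 2 | 20 | 5 | dave
8 | 4 | BOS | 40 | 8 | 30 | bob
After SELECT (2 rows):
teams.owner | books.score | teams.rank
dave | 7 | 20
bob | 4 | 8
After ORDER BY (2 rows):
teams.owner | books.score | teams.rank
bob | 4 | 8
dave | 7 | 20

== RESULT ==
teams.owner | books.score | teams.rank
bob | 4 | 8
dave | 7 | 20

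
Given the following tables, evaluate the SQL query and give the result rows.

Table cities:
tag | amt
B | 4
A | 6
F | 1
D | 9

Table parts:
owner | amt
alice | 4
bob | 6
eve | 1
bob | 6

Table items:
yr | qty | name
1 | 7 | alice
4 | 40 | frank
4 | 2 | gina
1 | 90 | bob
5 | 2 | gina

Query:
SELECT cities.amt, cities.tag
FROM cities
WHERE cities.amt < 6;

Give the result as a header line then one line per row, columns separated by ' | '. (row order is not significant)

After WHERE (2 rows):
cities.tag | cities.amt
B | 4
F | 1
After SELECT (2 rows):
cities.amt | cities.tag
4 | B
1 | F

== RESULT ==
cities.amt | cities.tag
4 | B
1 | F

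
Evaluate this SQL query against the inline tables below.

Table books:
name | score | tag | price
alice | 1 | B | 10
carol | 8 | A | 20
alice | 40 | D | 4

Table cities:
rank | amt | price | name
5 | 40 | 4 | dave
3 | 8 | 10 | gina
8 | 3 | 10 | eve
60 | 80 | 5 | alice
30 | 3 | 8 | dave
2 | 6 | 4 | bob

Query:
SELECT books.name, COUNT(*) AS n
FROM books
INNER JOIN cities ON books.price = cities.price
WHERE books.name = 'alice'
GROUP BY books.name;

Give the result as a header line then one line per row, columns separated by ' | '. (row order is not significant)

After JOIN cities (4 rows):
books.name | books.score | books.tag | books.price | cities.rank | cities.amt | cities.price | cities.name
alice | 1 | B | 10 | 3 | 8 | 10 | gina
alice | 1 | B | 10 | 8 | 3 | 10 | eve
alice | 40 | D | 4 | 5 | 40 | 4 | dave
alice | 40 | D | 4 | 2 | 6 | 4 | bob
After WHERE (4 rows):
books.name | books.score | books.tag | books.price | cities.rank | cities.amt | cities.price | cities.name
alice | 1 | B | 10 | 3 | 8 | 10 | gina
alice | 1 | B | 10 | 8 | 3 | 10 | eve
alice | 40 | D | 4 | 5 | 40 | 4 | dave
alice | 40 | D | 4 | 2 | 6 | 4 | bob
After GROUP BY (1 rows):
books.name | n
alice | 4

== RESULT ==
books.name | n
alice | 4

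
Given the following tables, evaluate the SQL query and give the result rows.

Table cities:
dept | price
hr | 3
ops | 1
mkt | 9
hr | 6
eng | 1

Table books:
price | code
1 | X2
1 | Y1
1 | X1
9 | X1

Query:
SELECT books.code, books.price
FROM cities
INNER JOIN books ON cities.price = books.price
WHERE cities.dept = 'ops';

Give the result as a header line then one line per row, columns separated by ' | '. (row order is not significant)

After JOIN books (7 rows):
cities.dept | cities.price | books.price | books.code
ops | 1 | 1 | X2
ops | 1 | 1 | Y1
ops | 1 | 1 | X1
mkt | 9 | 9 | X1
eng | 1 | 1 | X2
eng | 1 | 1 | Y1
eng | 1 | 1 | X1
After WHERE (3 rows):
cities.dept | cities.price | books.price | books.code
ops | 1 | 1 | X2
ops | 1 | 1 | Y1
ops | 1 | 1 | X1
After SELECT (3 rows):
books.code | books.price
X2 | 1
Y1 | 1
X1 | 1

== RESULT ==
books.code | books.price
X2 | 1
Y1 | 1
X1 | 1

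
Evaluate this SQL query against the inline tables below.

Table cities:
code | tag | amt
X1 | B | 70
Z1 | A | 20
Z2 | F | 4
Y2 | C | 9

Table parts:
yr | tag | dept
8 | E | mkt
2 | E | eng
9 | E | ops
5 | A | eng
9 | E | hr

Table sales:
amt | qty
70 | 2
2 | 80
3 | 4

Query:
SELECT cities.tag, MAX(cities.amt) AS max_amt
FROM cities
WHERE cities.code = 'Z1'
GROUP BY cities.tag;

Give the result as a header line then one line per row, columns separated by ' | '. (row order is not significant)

== RESULT ==
cities.tag | max_amt
A | 20

Derivation:
After WHERE (1 rows):
cities.code | cities.tag | cities.amt
Z1 | A | 20
After GROUP BY (1 rows):
cities.tag | max_amt
A | 20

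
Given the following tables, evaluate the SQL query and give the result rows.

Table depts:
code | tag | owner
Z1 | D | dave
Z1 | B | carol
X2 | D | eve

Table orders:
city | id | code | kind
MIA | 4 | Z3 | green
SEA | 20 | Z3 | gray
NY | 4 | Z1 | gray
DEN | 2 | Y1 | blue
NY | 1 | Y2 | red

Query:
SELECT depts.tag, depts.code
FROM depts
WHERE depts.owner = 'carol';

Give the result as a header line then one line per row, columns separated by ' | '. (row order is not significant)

== RESULT ==
depts.tag | depts.code
B | Z1

Derivation:
After WHERE (1 rows):
depts.code | depts.tag | depts.owner
Z1 | B | carol
After SELECT (1 rows):
depts.tag | depts.code
B | Z1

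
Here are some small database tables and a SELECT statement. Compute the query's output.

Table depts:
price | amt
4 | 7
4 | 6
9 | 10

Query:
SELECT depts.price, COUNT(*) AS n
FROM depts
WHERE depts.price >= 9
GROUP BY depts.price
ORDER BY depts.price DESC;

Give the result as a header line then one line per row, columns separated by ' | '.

== RESULT ==
depts.price | n
9 | 1

Derivation:
After WHERE (1 rows):
depts.price | depts.amt
9 | 10
After GROUP BY (1 rows):
depts.price | n
9 | 1
After ORDER BY (1 rows):
depts.price | n
9 | 1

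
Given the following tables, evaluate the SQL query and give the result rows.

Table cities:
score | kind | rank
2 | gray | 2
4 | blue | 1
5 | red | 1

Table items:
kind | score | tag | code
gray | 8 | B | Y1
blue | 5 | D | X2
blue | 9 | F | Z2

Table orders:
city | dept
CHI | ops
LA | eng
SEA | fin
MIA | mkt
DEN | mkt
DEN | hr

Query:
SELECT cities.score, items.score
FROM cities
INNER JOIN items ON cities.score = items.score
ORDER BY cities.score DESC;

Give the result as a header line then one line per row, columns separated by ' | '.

== RESULT ==
cities.score | items.score
5 | 5

Derivation:
After JOIN items (1 rows):
cities.score | cities.kind | cities.rank | items.kind | items.score | items.tag | items.code
5 | red | 1 | blue | 5 | D | X2
After SELECT (1 rows):
cities.score | items.score
5 | 5
After ORDER BY (1 rows):
cities.score | items.score
5 | 5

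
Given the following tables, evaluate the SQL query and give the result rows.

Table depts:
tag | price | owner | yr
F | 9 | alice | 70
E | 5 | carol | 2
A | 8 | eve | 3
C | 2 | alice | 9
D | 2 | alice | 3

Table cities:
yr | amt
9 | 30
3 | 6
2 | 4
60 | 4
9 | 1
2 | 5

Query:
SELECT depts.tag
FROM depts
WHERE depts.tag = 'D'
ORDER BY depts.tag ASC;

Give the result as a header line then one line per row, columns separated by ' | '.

After WHERE (1 rows):
depts.tag | depts.price | depts.owner | depts.yr
D | 2 | alice | 3
After SELECT (1 rows):
depts.tag
D
After ORDER BY (1 rows):
depts.tag
D

== RESULT ==
depts.tag
D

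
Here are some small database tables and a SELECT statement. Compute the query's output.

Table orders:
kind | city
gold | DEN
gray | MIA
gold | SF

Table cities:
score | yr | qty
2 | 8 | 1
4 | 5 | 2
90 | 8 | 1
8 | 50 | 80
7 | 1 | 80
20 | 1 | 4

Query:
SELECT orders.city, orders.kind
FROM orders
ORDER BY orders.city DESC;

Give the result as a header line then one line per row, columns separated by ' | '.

== RESULT ==
orders.city | orders.kind
SF | gold
MIA | gray
DEN | gold

Derivation:
After SELECT (3 rows):
orders.city | orders.kind
DEN | gold
MIA | gray
SF | gold
After ORDER BY (3 rows):
orders.city | orders.kind
SF | gold
MIA | gray
DEN | gold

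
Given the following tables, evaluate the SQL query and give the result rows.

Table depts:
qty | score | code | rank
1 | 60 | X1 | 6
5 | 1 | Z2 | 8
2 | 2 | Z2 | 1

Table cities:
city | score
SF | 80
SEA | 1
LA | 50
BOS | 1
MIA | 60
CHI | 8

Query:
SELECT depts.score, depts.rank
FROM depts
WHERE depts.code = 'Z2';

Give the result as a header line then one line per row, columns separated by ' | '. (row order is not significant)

== RESULT ==
depts.score | depts.rank
1 | 8
2 | 1

Derivation:
After WHERE (2 rows):
depts.qty | depts.score | depts.code | depts.rank
5 | 1 | Z2 | 8
2 | 2 | Z2 | 1
After SELECT (2 rows):
depts.score | depts.rank
1 | 8
2 | 1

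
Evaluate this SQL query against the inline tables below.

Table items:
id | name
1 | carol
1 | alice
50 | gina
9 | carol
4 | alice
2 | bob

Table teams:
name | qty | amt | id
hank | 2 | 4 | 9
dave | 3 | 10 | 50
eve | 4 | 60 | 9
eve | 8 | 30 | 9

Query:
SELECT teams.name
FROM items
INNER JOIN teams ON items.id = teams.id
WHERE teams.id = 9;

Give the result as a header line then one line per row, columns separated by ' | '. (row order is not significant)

== RESULT ==
teams.name
hank
eve
eve

Derivation:
After JOIN teams (4 rows):
items.id | items.name | teams.name | teams.qty | teams.amt | teams.id
50 | gina | dave | 3 | 10 | 50
9 | carol | hank | 2 | 4 | 9
9 | carol | eve | 4 | 60 | 9
9 | carol | eve | 8 | 30 | 9
After WHERE (3 rows):
items.id | items.name | teams.name | teams.qty | teams.amt | teams.id
9 | carol | hank | 2 | 4 | 9
9 | carol | eve | 4 | 60 | 9
9 | carol | eve | 8 | 30 | 9
After SELECT (3 rows):
teams.name
hank
eve
eve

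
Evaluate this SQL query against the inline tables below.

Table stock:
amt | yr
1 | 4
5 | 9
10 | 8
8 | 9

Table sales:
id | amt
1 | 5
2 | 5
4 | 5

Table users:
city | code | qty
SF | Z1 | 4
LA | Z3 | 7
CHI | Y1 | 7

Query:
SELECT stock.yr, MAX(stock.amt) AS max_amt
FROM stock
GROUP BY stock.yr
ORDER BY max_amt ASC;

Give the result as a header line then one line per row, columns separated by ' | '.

== RESULT ==
stock.yr | max_amt
4 | 1
9 | 8
8 | 10

Derivation:
After GROUP BY (3 rows):
stock.yr | max_amt
4 | 1
9 | 8
8 | 10
After ORDER BY (3 rows):
stock.yr | max_amt
4 | 1
9 | 8
8 | 10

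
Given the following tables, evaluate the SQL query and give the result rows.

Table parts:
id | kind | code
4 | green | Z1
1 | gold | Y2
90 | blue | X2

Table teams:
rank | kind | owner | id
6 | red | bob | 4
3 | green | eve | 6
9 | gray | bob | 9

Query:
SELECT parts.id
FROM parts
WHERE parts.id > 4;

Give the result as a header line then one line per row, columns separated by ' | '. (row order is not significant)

== RESULT ==
parts.id
90

Derivation:
After WHERE (1 rows):
parts.id | parts.kind | parts.code
90 | blue | X2
After SELECT (1 rows):
parts.id
90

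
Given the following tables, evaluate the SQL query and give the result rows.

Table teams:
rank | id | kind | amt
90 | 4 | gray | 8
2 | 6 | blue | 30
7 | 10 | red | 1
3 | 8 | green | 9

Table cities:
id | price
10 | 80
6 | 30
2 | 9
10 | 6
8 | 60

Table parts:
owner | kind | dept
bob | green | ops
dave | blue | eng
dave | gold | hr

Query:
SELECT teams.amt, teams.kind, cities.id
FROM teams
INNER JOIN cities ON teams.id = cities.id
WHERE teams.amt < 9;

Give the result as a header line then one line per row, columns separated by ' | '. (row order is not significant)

After JOIN cities (4 rows):
teams.rank | teams.id | teams.kind | teams.amt | cities.id | cities.price
2 | 6 | blue | 30 | 6 | 30
7 | 10 | red | 1 | 10 | 80
7 | 10 | red | 1 | 10 | 6
3 | 8 | green | 9 | 8 | 60
After WHERE (2 rows):
teams.rank | teams.id | teams.kind | teams.amt | cities.id | cities.price
7 | 10 | red | 1 | 10 | 80
7 | 10 | red | 1 | 10 | 6
After SELECT (2 rows):
teams.amt | teams.kind | cities.id
1 | red | 10
1 | red | 10

== RESULT ==
teams.amt | teams.kind | cities.id
1 | red | 10
1 | red | 10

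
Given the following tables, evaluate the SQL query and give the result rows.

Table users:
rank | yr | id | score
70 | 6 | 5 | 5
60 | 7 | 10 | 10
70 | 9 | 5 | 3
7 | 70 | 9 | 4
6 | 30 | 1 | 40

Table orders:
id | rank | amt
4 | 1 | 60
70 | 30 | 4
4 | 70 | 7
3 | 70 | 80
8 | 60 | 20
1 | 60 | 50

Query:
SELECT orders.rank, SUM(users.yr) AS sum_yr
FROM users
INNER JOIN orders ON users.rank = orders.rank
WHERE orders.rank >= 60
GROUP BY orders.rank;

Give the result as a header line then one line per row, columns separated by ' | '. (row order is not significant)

== RESULT ==
orders.rank | sum_yr
70 | 30
60 | 14

Derivation:
After JOIN orders (6 rows):
users.rank | users.yr | users.id | users.score | orders.id | orders.rank | orders.amt
70 | 6 | 5 | 5 | 4 | 70 | 7
70 | 6 | 5 | 5 | 3 | 70 | 80
60 | 7 | 10 | 10 | 8 | 60 | 20
60 | 7 | 10 | 10 | 1 | 60 | 50
70 | 9 | 5 | 3 | 4 | 70 | 7
70 | 9 | 5 | 3 | 3 | 70 | 80
After WHERE (6 rows):
users.rank | users.yr | users.id | users.score | orders.id | orders.rank | orders.amt
70 | 6 | 5 | 5 | 4 | 70 | 7
70 | 6 | 5 | 5 | 3 | 70 | 80
60 | 7 | 10 | 10 | 8 | 60 | 20
60 | 7 | 10 | 10 | 1 | 60 | 50
70 | 9 | 5 | 3 | 4 | 70 | 7
70 | 9 | 5 | 3 | 3 | 70 | 80
After GROUP BY (2 rows):
orders.rank | sum_yr
70 | 30
60 | 14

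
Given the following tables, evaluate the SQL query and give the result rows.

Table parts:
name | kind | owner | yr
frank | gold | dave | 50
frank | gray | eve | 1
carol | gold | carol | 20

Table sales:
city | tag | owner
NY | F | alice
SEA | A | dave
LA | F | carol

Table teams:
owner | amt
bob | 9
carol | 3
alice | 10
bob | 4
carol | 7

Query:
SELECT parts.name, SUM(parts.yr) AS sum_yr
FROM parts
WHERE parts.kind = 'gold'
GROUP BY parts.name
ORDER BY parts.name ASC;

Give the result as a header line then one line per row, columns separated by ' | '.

After WHERE (2 rows):
parts.name | parts.kind | parts.owner | parts.yr
frank | gold | dave | 50
carol | gold | carol | 20
After GROUP BY (2 rows):
parts.name | sum_yr
frank | 50
carol | 20
After ORDER BY (2 rows):
parts.name | sum_yr
carol | 20
frank | 50

== RESULT ==
parts.name | sum_yr
carol | 20
frank | 50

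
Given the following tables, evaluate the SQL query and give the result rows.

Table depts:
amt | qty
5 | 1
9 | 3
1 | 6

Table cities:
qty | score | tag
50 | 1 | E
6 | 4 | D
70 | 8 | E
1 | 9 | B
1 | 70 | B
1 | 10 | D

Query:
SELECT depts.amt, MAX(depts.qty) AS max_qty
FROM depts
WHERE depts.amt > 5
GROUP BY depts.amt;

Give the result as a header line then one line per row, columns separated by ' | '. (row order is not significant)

After WHERE (1 rows):
depts.amt | depts.qty
9 | 3
After GROUP BY (1 rows):
depts.amt | max_qty
9 | 3

== RESULT ==
depts.amt | max_qty
9 | 3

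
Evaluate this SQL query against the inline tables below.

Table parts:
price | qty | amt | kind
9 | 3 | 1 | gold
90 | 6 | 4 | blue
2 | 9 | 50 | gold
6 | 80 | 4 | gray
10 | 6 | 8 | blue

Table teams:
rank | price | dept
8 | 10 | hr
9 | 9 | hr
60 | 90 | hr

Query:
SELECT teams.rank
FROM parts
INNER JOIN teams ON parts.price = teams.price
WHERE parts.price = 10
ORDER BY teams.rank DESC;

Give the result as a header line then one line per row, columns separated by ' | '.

After JOIN teams (3 rows):
parts.price | parts.qty | parts.amt | parts.kind | teams.rank | teams.price | teams.dept
9 | 3 | 1 | gold | 9 | 9 | hr
90 | 6 | 4 | blue | 60 | 90 | hr
10 | 6 | 8 | blue | 8 | 10 | hr
After WHERE (1 rows):
parts.price | parts.qty | parts.amt | parts.kind | teams.rank | teams.price | teams.dept
10 | 6 | 8 | blue | 8 | 10 | hr
After SELECT (1 rows):
teams.rank
8
After ORDER BY (1 rows):
teams.rank
8

== RESULT ==
teams.rank
8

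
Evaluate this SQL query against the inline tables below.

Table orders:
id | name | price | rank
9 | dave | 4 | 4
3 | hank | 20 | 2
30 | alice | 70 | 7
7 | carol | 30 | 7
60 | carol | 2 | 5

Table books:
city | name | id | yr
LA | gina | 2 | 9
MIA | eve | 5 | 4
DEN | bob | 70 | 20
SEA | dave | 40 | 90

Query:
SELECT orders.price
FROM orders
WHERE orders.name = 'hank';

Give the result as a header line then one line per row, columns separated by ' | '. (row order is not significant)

== RESULT ==
orders.price
20

Derivation:
After WHERE (1 rows):
orders.id | orders.name | orders.price | orders.rank
3 | hank | 20 | 2
After SELECT (1 rows):
orders.price
20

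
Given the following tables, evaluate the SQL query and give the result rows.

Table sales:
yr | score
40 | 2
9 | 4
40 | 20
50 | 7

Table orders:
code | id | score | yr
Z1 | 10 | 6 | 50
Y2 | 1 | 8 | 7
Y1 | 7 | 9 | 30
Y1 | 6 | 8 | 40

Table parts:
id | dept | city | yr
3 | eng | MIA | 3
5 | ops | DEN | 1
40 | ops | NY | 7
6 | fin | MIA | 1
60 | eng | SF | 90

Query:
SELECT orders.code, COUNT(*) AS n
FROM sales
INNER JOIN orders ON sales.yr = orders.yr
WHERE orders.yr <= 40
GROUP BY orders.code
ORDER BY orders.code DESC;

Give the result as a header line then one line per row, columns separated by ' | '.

== RESULT ==
orders.code | n
Y1 | 2

Derivation:
After JOIN orders (3 rows):
sales.yr | sales.score | orders.code | orders.id | orders.score | orders.yr
40 | 2 | Y1 | 6 | 8 | 40
40 | 20 | Y1 | 6 | 8 | 40
50 | 7 | Z1 | 10 | 6 | 50
After WHERE (2 rows):
sales.yr | sales.score | orders.code | orders.id | orders.score | orders.yr
40 | 2 | Y1 | 6 | 8 | 40
40 | 20 | Y1 | 6 | 8 | 40
After GROUP BY (1 rows):
orders.code | n
Y1 | 2
After ORDER BY (1 rows):
orders.code | n
Y1 | 2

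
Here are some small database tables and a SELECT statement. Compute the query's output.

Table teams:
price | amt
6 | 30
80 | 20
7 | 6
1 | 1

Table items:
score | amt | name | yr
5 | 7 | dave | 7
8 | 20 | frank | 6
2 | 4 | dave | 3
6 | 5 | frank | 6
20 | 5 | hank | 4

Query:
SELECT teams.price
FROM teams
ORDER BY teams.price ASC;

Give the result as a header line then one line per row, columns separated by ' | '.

After SELECT (4 rows):
teams.price
6
80
7
1
After ORDER BY (4 rows):
teams.price
1
6
7
80

== RESULT ==
teams.price
1
6
7
80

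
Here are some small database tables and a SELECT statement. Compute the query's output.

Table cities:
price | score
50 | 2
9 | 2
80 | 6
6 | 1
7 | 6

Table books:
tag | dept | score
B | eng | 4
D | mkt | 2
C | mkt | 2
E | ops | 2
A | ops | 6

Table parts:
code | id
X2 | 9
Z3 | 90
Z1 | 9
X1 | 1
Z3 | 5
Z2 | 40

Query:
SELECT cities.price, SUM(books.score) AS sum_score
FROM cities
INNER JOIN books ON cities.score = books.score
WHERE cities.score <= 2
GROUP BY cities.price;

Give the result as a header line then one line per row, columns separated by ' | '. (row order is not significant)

== RESULT ==
cities.price | sum_score
50 | 6
9 | 6

Derivation:
After JOIN books (8 rows):
cities.price | cities.score | books.tag | books.dept | books.score
50 | 2 | D | mkt | 2
50 | 2 | C | mkt | 2
50 | 2 | E | ops | 2
9 | 2 | D | mkt | 2
9 | 2 | C | mkt | 2
9 | 2 | E | ops | 2
80 | 6 | A | ops | 6
7 | 6 | A | ops | 6
After WHERE (6 rows):
cities.price | cities.score | books.tag | books.dept | books.score
50 | 2 | D | mkt | 2
50 | 2 | C | mkt | 2
50 | 2 | E | ops | 2
9 | 2 | D | mkt | 2
9 | 2 | C | mkt | 2
9 | 2 | E | ops | 2
After GROUP BY (2 rows):
cities.price | sum_score
50 | 6
9 | 6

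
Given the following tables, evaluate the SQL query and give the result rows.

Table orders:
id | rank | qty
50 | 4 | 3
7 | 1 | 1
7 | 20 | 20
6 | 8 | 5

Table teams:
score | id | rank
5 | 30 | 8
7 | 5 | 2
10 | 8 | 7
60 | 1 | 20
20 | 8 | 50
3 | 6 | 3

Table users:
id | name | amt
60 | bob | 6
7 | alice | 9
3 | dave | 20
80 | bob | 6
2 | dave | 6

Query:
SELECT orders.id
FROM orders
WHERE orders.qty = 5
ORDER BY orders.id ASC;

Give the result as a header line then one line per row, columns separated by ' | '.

== RESULT ==
orders.id
6

Derivation:
After WHERE (1 rows):
orders.id | orders.rank | orders.qty
6 | 8 | 5
After SELECT (1 rows):
orders.id
6
After ORDER BY (1 rows):
orders.id
6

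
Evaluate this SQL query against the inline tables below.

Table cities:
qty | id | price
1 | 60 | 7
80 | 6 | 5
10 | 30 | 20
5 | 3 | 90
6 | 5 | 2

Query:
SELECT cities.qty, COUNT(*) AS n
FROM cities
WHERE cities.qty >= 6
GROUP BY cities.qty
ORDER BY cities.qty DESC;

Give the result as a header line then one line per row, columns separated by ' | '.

After WHERE (3 rows):
cities.qty | cities.id | cities.price
80 | 6 | 5
10 | 30 | 20
6 | 5 | 2
After GROUP BY (3 rows):
cities.qty | n
80 | 1
10 | 1
6 | 1
After ORDER BY (3 rows):
cities.qty | n
80 | 1
10 | 1
6 | 1

== RESULT ==
cities.qty | n
80 | 1
10 | 1
6 | 1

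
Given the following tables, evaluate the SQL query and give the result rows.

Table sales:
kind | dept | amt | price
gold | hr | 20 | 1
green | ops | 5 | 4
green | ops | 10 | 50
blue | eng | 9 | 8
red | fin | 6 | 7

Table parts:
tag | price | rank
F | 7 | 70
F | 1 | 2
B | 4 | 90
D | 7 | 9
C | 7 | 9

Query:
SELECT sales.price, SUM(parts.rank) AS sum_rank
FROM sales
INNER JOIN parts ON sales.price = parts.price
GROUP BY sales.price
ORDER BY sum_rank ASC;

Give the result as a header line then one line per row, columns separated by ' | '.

After JOIN parts (5 rows):
sales.kind | sales.dept | sales.amt | sales.price | parts.tag | parts.price | parts.rank
gold | hr | 20 | 1 | F | 1 | 2
green | ops | 5 | 4 | B | 4 | 90
red | fin | 6 | 7 | F | 7 | 70
red | fin | 6 | 7 | D | 7 | 9
red | fin | 6 | 7 | C | 7 | 9
After GROUP BY (3 rows):
sales.price | sum_rank
1 | 2
4 | 90
7 | 88
After ORDER BY (3 rows):
sales.price | sum_rank
1 | 2
7 | 88
4 | 90

== RESULT ==
sales.price | sum_rank
1 | 2
7 | 88
4 | 90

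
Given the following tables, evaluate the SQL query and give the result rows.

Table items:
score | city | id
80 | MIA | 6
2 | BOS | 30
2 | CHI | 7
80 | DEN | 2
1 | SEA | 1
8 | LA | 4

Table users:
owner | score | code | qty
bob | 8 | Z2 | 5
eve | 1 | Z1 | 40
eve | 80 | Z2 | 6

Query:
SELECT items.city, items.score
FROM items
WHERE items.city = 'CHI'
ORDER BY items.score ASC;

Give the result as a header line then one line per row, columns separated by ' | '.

After WHERE (1 rows):
items.score | items.city | items.id
2 | CHI | 7
After SELECT (1 rows):
items.city | items.score
CHI | 2
After ORDER BY (1 rows):
items.city | items.score
CHI | 2

== RESULT ==
items.city | items.score
CHI | 2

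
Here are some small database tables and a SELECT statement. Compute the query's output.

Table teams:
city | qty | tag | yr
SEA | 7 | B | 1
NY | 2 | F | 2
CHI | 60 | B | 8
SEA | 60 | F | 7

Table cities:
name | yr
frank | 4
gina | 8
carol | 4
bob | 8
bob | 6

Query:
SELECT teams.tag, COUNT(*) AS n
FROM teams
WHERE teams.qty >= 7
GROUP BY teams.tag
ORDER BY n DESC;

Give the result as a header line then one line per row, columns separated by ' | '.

== RESULT ==
teams.tag | n
B | 2
F | 1

Derivation:
After WHERE (3 rows):
teams.city | teams.qty | teams.tag | teams.yr
SEA | 7 | B | 1
CHI | 60 | B | 8
SEA | 60 | F | 7
After GROUP BY (2 rows):
teams.tag | n
B | 2
F | 1
After ORDER BY (2 rows):
teams.tag | n
B | 2
F | 1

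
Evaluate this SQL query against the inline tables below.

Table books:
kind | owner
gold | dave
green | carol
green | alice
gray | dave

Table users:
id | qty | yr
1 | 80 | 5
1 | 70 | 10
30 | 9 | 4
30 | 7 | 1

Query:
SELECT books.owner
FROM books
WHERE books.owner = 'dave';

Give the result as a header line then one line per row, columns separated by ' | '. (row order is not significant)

After WHERE (2 rows):
books.kind | books.owner
gold | dave
gray | dave
After SELECT (2 rows):
books.owner
dave
dave

== RESULT ==
books.owner
dave
dave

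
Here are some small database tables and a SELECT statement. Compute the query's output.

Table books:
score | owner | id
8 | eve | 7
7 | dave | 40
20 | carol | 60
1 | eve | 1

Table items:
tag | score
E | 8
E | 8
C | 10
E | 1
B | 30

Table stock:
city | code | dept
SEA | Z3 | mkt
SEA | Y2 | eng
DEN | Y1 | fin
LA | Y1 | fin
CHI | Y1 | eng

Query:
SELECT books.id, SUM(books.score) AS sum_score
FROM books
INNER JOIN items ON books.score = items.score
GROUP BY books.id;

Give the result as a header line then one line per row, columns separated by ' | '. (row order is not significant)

== RESULT ==
books.id | sum_score
7 | 16
1 | 1

Derivation:
After JOIN items (3 rows):
books.score | books.owner | books.id | items.tag | items.score
8 | eve | 7 | E | 8
8 | eve | 7 | E | 8
1 | eve | 1 | E | 1
After GROUP BY (2 rows):
books.id | sum_score
7 | 16
1 | 1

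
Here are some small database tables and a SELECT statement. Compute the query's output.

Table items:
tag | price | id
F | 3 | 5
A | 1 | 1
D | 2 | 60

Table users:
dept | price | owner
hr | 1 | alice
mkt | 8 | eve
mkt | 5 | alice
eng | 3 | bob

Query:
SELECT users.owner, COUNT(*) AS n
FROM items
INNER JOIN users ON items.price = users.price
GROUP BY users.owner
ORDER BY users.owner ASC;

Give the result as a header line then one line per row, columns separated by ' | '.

After JOIN users (2 rows):
items.tag | items.price | items.id | users.dept | users.price | users.owner
F | 3 | 5 | eng | 3 | bob
A | 1 | 1 | hr | 1 | alice
After GROUP BY (2 rows):
users.owner | n
bob | 1
alice | 1
After ORDER BY (2 rows):
users.owner | n
alice | 1
bob | 1

== RESULT ==
users.owner | n
alice | 1
bob | 1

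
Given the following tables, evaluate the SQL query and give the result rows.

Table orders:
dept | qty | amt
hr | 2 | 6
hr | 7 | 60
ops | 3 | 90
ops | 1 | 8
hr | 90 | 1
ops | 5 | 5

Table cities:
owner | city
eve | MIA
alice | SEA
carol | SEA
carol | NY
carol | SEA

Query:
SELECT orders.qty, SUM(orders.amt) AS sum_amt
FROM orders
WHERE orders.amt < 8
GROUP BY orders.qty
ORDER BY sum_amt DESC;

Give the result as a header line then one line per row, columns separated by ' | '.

After WHERE (3 rows):
orders.dept | orders.qty | orders.amt
hr | 2 | 6
hr | 90 | 1
ops | 5 | 5
After GROUP BY (3 rows):
orders.qty | sum_amt
2 | 6
90 | 1
5 | 5
After ORDER BY (3 rows):
orders.qty | sum_amt
2 | 6
5 | 5
90 | 1

== RESULT ==
orders.qty | sum_amt
2 | 6
5 | 5
90 | 1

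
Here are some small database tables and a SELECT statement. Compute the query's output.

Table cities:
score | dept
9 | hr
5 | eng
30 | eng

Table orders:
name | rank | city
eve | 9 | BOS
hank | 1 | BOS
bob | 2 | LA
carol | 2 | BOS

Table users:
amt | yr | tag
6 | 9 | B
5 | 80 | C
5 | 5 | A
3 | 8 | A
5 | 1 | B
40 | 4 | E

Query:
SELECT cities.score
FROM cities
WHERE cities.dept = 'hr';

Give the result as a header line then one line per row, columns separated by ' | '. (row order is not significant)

== RESULT ==
cities.score
9

Derivation:
After WHERE (1 rows):
cities.score | cities.dept
9 | hr
After SELECT (1 rows):
cities.score
9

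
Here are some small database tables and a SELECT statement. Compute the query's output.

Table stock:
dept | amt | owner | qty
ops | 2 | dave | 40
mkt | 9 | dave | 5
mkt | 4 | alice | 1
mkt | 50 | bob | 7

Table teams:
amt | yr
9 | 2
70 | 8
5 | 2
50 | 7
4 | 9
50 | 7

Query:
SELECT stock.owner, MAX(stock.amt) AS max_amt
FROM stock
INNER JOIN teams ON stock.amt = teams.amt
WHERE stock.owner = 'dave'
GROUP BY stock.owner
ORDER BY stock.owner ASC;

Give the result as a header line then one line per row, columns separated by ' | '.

== RESULT ==
stock.owner | max_amt
dave | 9

Derivation:
After JOIN teams (4 rows):
stock.dept | stock.amt | stock.owner | stock.qty | teams.amt | teams.yr
mkt | 9 | dave | 5 | 9 | 2
mkt | 4 | alice | 1 | 4 | 9
mkt | 50 | bob | 7 | 50 | 7
mkt | 50 | bob | 7 | 50 | 7
After WHERE (1 rows):
stock.dept | stock.amt | stock.owner | stock.qty | teams.amt | teams.yr
mkt | 9 | dave | 5 | 9 | 2
After GROUP BY (1 rows):
stock.owner | max_amt
dave | 9
After ORDER BY (1 rows):
stock.owner | max_amt
dave | 9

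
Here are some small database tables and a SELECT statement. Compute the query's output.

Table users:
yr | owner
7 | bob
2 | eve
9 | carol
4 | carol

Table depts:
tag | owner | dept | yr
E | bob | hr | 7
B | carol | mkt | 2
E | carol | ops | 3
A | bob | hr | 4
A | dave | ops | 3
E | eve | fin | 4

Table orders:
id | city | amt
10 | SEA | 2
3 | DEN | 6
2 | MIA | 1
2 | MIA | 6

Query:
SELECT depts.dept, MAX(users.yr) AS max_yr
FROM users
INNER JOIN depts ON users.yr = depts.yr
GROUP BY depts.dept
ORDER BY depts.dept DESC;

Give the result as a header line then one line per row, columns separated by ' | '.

After JOIN depts (4 rows):
users.yr | users.owner | depts.tag | depts.owner | depts.dept | depts.yr
7 | bob | E | bob | hr | 7
2 | eve | B | carol | mkt | 2
4 | carol | A | bob | hr | 4
4 | carol | E | eve | fin | 4
After GROUP BY (3 rows):
depts.dept | max_yr
hr | 7
mkt | 2
fin | 4
After ORDER BY (3 rows):
depts.dept | max_yr
mkt | 2
hr | 7
fin | 4

== RESULT ==
depts.dept | max_yr
mkt | 2
hr | 7
fin | 4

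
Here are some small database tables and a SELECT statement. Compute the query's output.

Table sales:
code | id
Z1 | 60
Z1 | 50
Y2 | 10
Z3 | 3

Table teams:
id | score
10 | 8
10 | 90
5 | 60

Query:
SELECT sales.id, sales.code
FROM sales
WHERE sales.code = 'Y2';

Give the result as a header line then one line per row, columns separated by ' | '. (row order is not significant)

After WHERE (1 rows):
sales.code | sales.id
Y2 | 10
After SELECT (1 rows):
sales.id | sales.code
10 | Y2

== RESULT ==
sales.id | sales.code
10 | Y2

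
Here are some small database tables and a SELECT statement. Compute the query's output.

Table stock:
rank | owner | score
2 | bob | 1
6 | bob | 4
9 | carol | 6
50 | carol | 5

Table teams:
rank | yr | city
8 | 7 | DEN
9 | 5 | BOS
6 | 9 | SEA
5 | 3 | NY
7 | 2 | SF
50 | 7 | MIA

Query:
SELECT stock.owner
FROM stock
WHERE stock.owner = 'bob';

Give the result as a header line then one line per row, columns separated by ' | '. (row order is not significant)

After WHERE (2 rows):
stock.rank | stock.owner | stock.score
2 | bob | 1
6 | bob | 4
After SELECT (2 rows):
stock.owner
bob
bob

== RESULT ==
stock.owner
bob
bob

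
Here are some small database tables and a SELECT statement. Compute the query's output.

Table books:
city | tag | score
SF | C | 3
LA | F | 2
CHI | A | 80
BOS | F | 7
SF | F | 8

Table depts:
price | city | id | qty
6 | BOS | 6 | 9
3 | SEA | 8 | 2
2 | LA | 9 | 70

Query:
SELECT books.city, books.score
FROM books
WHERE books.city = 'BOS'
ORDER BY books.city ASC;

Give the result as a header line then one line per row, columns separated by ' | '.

After WHERE (1 rows):
books.city | books.tag | books.score
BOS | F | 7
After SELECT (1 rows):
books.city | books.score
BOS | 7
After ORDER BY (1 rows):
books.city | books.score
BOS | 7

== RESULT ==
books.city | books.score
BOS | 7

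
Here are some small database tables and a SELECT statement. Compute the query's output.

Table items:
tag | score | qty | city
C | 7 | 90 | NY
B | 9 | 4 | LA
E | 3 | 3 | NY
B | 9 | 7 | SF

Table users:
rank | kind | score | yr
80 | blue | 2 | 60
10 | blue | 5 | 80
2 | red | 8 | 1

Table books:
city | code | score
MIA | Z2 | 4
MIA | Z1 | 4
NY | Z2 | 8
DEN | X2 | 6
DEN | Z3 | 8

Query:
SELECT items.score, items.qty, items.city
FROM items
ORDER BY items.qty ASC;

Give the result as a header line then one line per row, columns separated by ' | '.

After SELECT (4 rows):
items.score | items.qty | items.city
7 | 90 | NY
9 | 4 | LA
3 | 3 | NY
9 | 7 | SF
After ORDER BY (4 rows):
items.score | items.qty | items.city
3 | 3 | NY
9 | 4 | LA
9 | 7 | SF
7 | 90 | NY

== RESULT ==
items.score | items.qty | items.city
3 | 3 | NY
9 | 4 | LA
9 | 7 | SF
7 | 90 | NY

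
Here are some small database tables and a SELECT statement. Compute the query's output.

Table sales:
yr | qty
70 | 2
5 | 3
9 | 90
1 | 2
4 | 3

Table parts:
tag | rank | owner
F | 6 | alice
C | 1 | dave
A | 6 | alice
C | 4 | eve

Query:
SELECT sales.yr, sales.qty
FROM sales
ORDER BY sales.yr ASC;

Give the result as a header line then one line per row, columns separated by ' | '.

After SELECT (5 rows):
sales.yr | sales.qty
70 | 2
5 | 3
9 | 90
1 | 2
4 | 3
After ORDER BY (5 rows):
sales.yr | sales.qty
1 | 2
4 | 3
5 | 3
9 | 90
70 | 2

== RESULT ==
sales.yr | sales.qty
1 | 2
4 | 3
5 | 3
9 | 90
70 | 2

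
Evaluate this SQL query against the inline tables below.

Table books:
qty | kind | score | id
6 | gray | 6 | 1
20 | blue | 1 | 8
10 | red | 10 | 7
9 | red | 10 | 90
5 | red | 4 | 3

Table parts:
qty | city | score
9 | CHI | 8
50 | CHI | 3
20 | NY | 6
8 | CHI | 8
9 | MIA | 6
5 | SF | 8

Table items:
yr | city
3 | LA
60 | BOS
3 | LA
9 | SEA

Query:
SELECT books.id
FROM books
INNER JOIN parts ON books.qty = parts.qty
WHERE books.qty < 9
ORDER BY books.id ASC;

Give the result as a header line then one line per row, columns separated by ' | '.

== RESULT ==
books.id
3

Derivation:
After JOIN parts (4 rows):
books.qty | books.kind | books.score | books.id | parts.qty | parts.city | parts.score
20 | blue | 1 | 8 | 20 | NY | 6
9 | red | 10 | 90 | 9 | CHI | 8
9 | red | 10 | 90 | 9 | MIA | 6
5 | red | 4 | 3 | 5 | SF | 8
After WHERE (1 rows):
books.qty | books.kind | books.score | books.id | parts.qty | parts.city | parts.score
5 | red | 4 | 3 | 5 | SF | 8
After SELECT (1 rows):
books.id
3
After ORDER BY (1 rows):
books.id
3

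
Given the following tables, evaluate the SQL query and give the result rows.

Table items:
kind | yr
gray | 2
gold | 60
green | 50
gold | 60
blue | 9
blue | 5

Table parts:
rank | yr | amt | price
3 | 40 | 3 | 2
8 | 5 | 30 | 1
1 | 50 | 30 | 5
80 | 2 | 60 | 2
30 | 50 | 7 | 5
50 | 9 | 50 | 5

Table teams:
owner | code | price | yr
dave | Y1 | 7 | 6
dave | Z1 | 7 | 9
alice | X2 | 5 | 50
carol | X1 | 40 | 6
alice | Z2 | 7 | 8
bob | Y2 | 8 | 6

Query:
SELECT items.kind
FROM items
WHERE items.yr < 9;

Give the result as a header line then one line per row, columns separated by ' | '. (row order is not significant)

After WHERE (2 rows):
items.kind | items.yr
gray | 2
blue | 5
After SELECT (2 rows):
items.kind
gray
blue

== RESULT ==
items.kind
gray
blue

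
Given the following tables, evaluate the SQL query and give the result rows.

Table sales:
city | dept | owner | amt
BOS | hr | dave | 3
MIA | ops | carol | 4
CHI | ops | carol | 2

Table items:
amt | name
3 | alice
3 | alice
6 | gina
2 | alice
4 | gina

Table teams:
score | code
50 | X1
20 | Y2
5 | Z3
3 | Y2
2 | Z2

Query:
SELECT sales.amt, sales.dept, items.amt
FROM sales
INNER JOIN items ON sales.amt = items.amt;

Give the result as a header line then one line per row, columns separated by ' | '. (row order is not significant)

After JOIN items (4 rows):
sales.city | sales.dept | sales.owner | sales.amt | items.amt | items.name
BOS | hr | dave | 3 | 3 | alice
BOS | hr | dave | 3 | 3 | alice
MIA | ops | carol | 4 | 4 | gina
CHI | ops | carol | 2 | 2 | alice
After SELECT (4 rows):
sales.amt | sales.dept | items.amt
3 | hr | 3
3 | hr | 3
4 | ops | 4
2 | ops | 2

== RESULT ==
sales.amt | sales.dept | items.amt
3 | hr | 3
3 | hr | 3
4 | ops | 4
2 | ops | 2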